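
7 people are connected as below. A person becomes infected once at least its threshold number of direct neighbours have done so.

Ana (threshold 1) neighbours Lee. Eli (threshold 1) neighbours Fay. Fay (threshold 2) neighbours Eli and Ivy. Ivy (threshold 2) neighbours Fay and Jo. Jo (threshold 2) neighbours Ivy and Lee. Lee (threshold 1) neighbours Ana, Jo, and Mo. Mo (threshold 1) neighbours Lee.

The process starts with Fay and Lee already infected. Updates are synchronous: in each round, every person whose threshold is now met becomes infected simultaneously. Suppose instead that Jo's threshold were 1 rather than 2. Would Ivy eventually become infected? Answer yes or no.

yes

With Jo's threshold at 1:
Round 1 — Fay, Lee become infected (initial).
Round 2 — checking thresholds:
  Ana: 1 of 1 neighbours ≥ 1, becomes infected.
  Eli: 1 of 1 neighbours ≥ 1, becomes infected.
  Ivy: 1 of 2 neighbours < 2, not yet.
  Jo: 1 of 2 neighbours ≥ 1, becomes infected.
  Mo: 1 of 1 neighbours ≥ 1, becomes infected.
Round 3 — checking thresholds:
  Ivy: 2 of 2 neighbours ≥ 2, becomes infected.
Round 4 — no new infections; cascade stops.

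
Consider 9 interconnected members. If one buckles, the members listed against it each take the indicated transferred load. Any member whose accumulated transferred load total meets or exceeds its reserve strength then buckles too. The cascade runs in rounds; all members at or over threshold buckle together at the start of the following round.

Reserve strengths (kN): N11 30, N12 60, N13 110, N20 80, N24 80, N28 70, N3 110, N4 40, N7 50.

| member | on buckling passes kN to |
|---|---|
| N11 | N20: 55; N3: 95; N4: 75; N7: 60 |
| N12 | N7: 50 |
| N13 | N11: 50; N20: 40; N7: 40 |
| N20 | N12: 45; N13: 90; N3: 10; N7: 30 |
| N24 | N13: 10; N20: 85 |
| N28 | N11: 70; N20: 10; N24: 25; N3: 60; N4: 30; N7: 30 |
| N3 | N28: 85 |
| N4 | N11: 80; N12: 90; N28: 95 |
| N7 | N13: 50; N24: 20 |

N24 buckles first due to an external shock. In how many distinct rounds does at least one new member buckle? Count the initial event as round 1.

2

Round 1 — N24 buckles (initial).
  N13: +10 → 10 < 110
  N20: +85 → 85 ≥ 80
Round 2 — N20 buckles.
  N12: +45 → 45 < 60
  N13: +90 → 100 < 110
  N3: +10 → 10 < 110
  N7: +30 → 30 < 50
No further bucklings.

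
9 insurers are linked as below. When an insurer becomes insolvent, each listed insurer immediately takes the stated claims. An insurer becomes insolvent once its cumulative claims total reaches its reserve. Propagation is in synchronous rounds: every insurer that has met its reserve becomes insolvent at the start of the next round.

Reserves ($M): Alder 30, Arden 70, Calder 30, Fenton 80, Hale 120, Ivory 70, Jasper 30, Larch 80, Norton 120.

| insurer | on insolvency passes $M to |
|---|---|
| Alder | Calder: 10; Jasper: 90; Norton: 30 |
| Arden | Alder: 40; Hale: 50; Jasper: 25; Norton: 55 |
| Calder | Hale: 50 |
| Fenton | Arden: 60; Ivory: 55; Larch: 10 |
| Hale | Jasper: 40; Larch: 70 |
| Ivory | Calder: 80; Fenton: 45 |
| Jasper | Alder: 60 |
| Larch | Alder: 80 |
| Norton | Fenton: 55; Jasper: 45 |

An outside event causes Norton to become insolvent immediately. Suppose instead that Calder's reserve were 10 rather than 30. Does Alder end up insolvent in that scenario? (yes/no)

With Calder's reserve at 10:
Round 1 — Norton becomes insolvent (initial).
  Fenton: +55 → 55 < 80
  Jasper: +45 → 45 ≥ 30
Round 2 — Jasper becomes insolvent.
  Alder: +60 → 60 ≥ 30
Round 3 — Alder becomes insolvent.
  Calder: +10 → 10 ≥ 10
Round 4 — Calder becomes insolvent.
  Hale: +50 → 50 < 120
No further insolvencies.

yes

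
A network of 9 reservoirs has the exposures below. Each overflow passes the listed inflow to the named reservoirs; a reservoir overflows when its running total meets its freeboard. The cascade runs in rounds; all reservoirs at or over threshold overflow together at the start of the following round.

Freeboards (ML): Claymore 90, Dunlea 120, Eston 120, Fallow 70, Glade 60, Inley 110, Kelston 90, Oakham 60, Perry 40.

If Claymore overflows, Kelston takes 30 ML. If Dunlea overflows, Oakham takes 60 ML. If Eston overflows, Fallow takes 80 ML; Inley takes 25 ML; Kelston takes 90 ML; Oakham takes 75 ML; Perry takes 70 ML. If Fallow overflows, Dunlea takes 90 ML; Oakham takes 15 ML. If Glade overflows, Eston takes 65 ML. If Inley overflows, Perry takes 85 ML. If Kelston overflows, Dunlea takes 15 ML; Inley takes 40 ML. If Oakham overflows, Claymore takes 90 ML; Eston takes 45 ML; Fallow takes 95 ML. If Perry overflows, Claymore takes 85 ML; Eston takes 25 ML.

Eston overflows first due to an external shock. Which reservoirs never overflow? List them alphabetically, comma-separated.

Round 1 — Eston overflows (initial).
  Fallow: +80 → 80 ≥ 70
  Inley: +25 → 25 < 110
  Kelston: +90 → 90 ≥ 90
  Oakham: +75 → 75 ≥ 60
  Perry: +70 → 70 ≥ 40
Round 2 — Fallow, Kelston, Oakham, Perry overflow.
  Claymore: +90+85 → 175 ≥ 90
  Dunlea: +90+15 → 105 < 120
  Inley: +40 → 65 < 110
Round 3 — Claymore overflows.
No further overflows.

Dunlea, Glade, Inley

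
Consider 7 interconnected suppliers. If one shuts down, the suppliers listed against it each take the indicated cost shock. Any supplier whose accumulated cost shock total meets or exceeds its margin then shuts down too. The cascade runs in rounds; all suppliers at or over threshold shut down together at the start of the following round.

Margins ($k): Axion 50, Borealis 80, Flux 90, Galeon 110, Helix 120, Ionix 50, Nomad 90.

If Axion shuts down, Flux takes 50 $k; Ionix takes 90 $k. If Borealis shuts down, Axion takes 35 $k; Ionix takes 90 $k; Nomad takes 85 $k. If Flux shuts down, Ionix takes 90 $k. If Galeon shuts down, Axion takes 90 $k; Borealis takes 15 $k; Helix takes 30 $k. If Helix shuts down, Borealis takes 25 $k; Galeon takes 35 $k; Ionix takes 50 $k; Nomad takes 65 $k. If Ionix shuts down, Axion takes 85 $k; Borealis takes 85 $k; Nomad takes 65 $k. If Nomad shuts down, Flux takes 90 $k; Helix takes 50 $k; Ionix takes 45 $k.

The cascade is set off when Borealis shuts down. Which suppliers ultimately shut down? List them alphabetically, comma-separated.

Axion, Borealis, Flux, Ionix, Nomad

Round 1 — Borealis shuts down (initial).
  Axion: +35 → 35 < 50
  Ionix: +90 → 90 ≥ 50
  Nomad: +85 → 85 < 90
Round 2 — Ionix shuts down.
  Axion: +85 → 120 ≥ 50
  Nomad: +65 → 150 ≥ 90
Round 3 — Axion, Nomad shut down.
  Flux: +50+90 → 140 ≥ 90
  Helix: +50 → 50 < 120
Round 4 — Flux shuts down.
No further shutdowns.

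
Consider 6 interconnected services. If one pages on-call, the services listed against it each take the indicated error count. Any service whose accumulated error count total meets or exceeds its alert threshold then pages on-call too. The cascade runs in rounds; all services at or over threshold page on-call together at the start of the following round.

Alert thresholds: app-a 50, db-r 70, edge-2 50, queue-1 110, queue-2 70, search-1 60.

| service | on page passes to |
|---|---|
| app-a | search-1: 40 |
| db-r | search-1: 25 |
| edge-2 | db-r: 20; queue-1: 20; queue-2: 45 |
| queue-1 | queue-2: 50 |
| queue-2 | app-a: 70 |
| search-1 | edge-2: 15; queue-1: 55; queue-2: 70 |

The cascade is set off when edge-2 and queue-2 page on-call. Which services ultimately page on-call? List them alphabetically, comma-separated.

app-a, edge-2, queue-2

Round 1 — edge-2, queue-2 page on-call (initial).
  app-a: +70 → 70 ≥ 50
  db-r: +20 → 20 < 70
  queue-1: +20 → 20 < 110
Round 2 — app-a pages on-call.
  search-1: +40 → 40 < 60
No further pages.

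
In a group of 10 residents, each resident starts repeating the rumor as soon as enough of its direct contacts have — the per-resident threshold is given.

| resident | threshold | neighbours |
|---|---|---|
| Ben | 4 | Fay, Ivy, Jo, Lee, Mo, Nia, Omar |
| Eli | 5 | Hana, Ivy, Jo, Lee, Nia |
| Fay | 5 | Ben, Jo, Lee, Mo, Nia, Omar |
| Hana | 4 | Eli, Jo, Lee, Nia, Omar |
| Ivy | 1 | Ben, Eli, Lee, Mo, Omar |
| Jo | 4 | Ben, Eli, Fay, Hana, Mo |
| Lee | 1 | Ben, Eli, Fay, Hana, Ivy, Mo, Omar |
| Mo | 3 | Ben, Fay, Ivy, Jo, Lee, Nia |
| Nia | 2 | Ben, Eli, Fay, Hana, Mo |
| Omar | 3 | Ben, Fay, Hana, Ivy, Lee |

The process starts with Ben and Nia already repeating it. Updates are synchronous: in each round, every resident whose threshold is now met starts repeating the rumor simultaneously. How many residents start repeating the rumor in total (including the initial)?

7

Round 1 — Ben, Nia start repeating the rumor (initial).
Round 2 — checking thresholds:
  Eli: 1 of 5 neighbours < 5, not yet.
  Fay: 2 of 6 neighbours < 5, not yet.
  Hana: 1 of 5 neighbours < 4, not yet.
  Ivy: 1 of 5 neighbours ≥ 1, starts repeating the rumor.
  Jo: 1 of 5 neighbours < 4, not yet.
  Lee: 1 of 7 neighbours ≥ 1, starts repeating the rumor.
  Mo: 2 of 6 neighbours < 3, not yet.
  Omar: 1 of 5 neighbours < 3, not yet.
Round 3 — checking thresholds:
  Eli: 3 of 5 neighbours < 5, not yet.
  Fay: 3 of 6 neighbours < 5, not yet.
  Hana: 2 of 5 neighbours < 4, not yet.
  Jo: 1 of 5 neighbours < 4, not yet.
  Mo: 4 of 6 neighbours ≥ 3, starts repeating the rumor.
  Omar: 3 of 5 neighbours ≥ 3, starts repeating the rumor.
Round 4 — checking thresholds:
  Eli: 3 of 5 neighbours < 5, not yet.
  Fay: 5 of 6 neighbours ≥ 5, starts repeating the rumor.
  Hana: 3 of 5 neighbours < 4, not yet.
  Jo: 2 of 5 neighbours < 4, not yet.
Round 5 — no new spreads; cascade stops.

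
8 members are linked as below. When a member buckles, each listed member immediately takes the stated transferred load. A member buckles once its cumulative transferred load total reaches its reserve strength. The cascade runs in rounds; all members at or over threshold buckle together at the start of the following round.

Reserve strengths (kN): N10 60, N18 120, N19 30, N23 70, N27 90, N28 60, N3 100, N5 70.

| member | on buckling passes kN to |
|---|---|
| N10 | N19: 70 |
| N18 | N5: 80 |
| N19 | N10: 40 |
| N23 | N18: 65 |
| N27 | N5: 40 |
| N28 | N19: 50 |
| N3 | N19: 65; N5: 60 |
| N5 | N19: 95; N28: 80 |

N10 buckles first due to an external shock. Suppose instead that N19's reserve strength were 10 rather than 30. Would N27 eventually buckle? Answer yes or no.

With N19's reserve strength at 10:
Round 1 — N10 buckles (initial).
  N19: +70 → 70 ≥ 10
Round 2 — N19 buckles.
No further bucklings.

no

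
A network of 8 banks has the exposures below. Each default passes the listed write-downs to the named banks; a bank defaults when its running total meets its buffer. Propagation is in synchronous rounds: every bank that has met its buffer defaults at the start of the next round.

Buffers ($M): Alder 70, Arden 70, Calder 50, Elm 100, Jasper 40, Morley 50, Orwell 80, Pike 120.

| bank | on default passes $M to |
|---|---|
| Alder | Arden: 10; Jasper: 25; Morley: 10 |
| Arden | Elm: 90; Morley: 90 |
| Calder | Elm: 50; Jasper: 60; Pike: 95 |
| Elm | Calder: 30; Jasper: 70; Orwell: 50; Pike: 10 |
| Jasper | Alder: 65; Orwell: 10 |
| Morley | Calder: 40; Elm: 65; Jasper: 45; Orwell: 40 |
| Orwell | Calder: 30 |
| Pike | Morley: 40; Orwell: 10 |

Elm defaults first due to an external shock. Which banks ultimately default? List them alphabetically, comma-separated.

Elm, Jasper

Round 1 — Elm defaults (initial).
  Calder: +30 → 30 < 50
  Jasper: +70 → 70 ≥ 40
  Orwell: +50 → 50 < 80
  Pike: +10 → 10 < 120
Round 2 — Jasper defaults.
  Alder: +65 → 65 < 70
  Orwell: +10 → 60 < 80
No further defaults.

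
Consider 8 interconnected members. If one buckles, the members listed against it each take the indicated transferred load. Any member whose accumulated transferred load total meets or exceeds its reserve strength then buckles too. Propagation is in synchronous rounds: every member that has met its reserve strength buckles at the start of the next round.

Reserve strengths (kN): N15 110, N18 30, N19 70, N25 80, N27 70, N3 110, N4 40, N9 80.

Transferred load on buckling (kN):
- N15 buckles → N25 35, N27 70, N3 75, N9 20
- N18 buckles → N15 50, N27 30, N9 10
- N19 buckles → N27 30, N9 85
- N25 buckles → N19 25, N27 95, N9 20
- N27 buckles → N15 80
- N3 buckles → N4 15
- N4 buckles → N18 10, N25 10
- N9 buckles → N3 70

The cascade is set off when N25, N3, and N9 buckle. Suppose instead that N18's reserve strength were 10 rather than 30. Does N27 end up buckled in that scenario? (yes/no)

With N18's reserve strength at 10:
Round 1 — N25, N3, N9 buckle (initial).
  N19: +25 → 25 < 70
  N27: +95 → 95 ≥ 70
  N4: +15 → 15 < 40
Round 2 — N27 buckles.
  N15: +80 → 80 < 110
No further bucklings.

yes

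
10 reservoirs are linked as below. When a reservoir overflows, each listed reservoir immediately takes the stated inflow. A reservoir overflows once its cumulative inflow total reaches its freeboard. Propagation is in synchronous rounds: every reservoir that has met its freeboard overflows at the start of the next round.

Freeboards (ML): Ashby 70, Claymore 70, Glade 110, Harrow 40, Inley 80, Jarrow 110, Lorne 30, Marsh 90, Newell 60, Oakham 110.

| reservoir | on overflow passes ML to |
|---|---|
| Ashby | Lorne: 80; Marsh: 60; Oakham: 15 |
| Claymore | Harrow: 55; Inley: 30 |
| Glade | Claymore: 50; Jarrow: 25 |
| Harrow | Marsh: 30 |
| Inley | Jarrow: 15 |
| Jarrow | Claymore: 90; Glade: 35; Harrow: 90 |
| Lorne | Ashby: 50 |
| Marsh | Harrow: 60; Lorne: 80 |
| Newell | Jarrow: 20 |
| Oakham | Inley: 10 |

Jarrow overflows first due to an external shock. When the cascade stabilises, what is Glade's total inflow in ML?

Round 1 — Jarrow overflows (initial).
  Claymore: +90 → 90 ≥ 70
  Glade: +35 → 35 < 110
  Harrow: +90 → 90 ≥ 40
Round 2 — Claymore, Harrow overflow.
  Inley: +30 → 30 < 80
  Marsh: +30 → 30 < 90
No further overflows.

35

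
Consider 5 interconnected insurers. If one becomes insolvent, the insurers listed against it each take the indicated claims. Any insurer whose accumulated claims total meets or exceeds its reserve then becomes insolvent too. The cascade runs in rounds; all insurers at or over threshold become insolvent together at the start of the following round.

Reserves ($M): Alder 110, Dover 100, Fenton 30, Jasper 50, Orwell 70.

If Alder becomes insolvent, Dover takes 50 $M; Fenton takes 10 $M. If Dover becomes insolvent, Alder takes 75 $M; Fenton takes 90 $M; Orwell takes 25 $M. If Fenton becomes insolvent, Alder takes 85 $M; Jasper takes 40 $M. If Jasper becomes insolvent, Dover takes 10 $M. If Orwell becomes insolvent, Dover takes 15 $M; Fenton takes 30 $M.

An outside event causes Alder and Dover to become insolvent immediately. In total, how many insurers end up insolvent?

Round 1 — Alder, Dover become insolvent (initial).
  Fenton: +10+90 → 100 ≥ 30
  Orwell: +25 → 25 < 70
Round 2 — Fenton becomes insolvent.
  Jasper: +40 → 40 < 50
No further insolvencies.

3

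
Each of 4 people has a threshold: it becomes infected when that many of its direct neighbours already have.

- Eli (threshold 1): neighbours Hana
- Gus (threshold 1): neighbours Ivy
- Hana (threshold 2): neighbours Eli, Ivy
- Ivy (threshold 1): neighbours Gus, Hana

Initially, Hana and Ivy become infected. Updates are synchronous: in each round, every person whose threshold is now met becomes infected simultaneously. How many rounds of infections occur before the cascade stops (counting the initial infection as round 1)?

2

Round 1 — Hana, Ivy become infected (initial).
Round 2 — checking thresholds:
  Eli: 1 of 1 neighbours ≥ 1, becomes infected.
  Gus: 1 of 1 neighbours ≥ 1, becomes infected.
Round 3 — no new infections; cascade stops.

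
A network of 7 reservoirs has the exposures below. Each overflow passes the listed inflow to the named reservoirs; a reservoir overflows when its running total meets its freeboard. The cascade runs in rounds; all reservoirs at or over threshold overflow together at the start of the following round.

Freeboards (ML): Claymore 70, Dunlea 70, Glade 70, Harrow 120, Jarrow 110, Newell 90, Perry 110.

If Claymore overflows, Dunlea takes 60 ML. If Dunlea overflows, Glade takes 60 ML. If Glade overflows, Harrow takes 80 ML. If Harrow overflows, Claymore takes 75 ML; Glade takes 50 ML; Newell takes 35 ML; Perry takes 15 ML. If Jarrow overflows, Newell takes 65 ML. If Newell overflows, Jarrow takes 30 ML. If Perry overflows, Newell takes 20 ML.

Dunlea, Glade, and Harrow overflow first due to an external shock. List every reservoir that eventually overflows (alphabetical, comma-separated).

Claymore, Dunlea, Glade, Harrow

Round 1 — Dunlea, Glade, Harrow overflow (initial).
  Claymore: +75 → 75 ≥ 70
  Newell: +35 → 35 < 90
  Perry: +15 → 15 < 110
Round 2 — Claymore overflows.
No further overflows.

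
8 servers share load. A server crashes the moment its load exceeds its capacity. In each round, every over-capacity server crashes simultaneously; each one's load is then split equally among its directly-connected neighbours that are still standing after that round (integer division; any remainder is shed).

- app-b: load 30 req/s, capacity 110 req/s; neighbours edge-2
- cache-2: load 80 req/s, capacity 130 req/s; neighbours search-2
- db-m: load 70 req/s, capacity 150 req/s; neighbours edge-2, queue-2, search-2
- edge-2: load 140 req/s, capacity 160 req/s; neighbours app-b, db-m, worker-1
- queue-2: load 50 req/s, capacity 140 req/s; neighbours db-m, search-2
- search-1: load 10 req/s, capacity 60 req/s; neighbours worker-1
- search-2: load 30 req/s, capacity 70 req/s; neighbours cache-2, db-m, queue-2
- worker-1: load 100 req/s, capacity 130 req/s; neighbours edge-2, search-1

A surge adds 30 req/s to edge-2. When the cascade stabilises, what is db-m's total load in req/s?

Round 1 — edge-2 at 170 > 160. edge-2 crashes.
  edge-2 sheds 170 req/s to app-b, db-m, worker-1: 56 each (2 lost).
    app-b: 30+56 = 86 ≤ 110
    db-m: 70+56 = 126 ≤ 150
    worker-1: 100+56 = 156 > 130
Round 2 — worker-1 crashes.
  worker-1 sheds 156 req/s to search-1: 156 each.
    search-1: 10+156 = 166 > 60
Round 3 — search-1 crashes.
  search-1 sheds 166 req/s: no online neighbours, lost.
No further crashes.

126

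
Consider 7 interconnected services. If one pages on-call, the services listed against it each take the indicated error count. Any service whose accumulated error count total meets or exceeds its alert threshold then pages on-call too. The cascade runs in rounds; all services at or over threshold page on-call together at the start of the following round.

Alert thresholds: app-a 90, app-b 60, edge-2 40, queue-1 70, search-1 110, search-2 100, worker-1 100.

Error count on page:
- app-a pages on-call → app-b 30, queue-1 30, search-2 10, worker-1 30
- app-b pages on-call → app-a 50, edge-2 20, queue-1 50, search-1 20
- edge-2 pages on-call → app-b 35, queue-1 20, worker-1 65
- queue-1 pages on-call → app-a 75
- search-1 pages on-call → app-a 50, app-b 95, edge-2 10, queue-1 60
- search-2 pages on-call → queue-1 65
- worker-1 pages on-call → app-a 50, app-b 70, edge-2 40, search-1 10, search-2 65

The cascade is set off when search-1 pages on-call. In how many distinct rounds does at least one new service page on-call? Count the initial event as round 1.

Round 1 — search-1 pages on-call (initial).
  app-a: +50 → 50 < 90
  app-b: +95 → 95 ≥ 60
  edge-2: +10 → 10 < 40
  queue-1: +60 → 60 < 70
Round 2 — app-b pages on-call.
  app-a: +50 → 100 ≥ 90
  edge-2: +20 → 30 < 40
  queue-1: +50 → 110 ≥ 70
Round 3 — app-a, queue-1 page on-call.
  search-2: +10 → 10 < 100
  worker-1: +30 → 30 < 100
No further pages.

3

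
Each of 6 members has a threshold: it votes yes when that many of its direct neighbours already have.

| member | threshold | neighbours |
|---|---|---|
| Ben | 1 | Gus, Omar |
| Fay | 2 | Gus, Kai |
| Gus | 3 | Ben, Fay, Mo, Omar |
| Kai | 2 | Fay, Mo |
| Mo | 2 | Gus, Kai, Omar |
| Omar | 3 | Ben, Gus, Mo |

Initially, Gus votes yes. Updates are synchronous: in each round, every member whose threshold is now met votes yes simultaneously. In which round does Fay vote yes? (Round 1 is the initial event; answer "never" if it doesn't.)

never

Round 1 — Gus votes yes (initial).
Round 2 — checking thresholds:
  Ben: 1 of 2 neighbours ≥ 1, votes yes.
  Fay: 1 of 2 neighbours < 2, not yet.
  Mo: 1 of 3 neighbours < 2, not yet.
  Omar: 1 of 3 neighbours < 3, not yet.
Round 3 — no new yes votes; cascade stops.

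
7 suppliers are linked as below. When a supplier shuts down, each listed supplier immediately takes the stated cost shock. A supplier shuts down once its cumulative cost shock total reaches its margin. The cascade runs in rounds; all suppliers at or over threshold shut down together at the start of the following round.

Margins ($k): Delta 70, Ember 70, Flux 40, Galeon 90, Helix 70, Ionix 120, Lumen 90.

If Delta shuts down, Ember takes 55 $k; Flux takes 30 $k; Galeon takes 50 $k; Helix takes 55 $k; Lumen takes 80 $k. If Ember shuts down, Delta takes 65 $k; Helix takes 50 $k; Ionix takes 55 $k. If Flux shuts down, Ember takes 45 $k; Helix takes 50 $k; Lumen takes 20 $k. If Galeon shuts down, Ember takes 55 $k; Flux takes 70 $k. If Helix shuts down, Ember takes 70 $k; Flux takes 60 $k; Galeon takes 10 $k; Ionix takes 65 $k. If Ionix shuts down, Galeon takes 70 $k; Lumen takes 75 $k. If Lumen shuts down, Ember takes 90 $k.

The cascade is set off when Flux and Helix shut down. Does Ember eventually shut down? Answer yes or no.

Round 1 — Flux, Helix shut down (initial).
  Ember: +45+70 → 115 ≥ 70
  Galeon: +10 → 10 < 90
  Ionix: +65 → 65 < 120
  Lumen: +20 → 20 < 90
Round 2 — Ember shuts down.
  Delta: +65 → 65 < 70
  Ionix: +55 → 120 ≥ 120
Round 3 — Ionix shuts down.
  Galeon: +70 → 80 < 90
  Lumen: +75 → 95 ≥ 90
Round 4 — Lumen shuts down.
No further shutdowns.

yes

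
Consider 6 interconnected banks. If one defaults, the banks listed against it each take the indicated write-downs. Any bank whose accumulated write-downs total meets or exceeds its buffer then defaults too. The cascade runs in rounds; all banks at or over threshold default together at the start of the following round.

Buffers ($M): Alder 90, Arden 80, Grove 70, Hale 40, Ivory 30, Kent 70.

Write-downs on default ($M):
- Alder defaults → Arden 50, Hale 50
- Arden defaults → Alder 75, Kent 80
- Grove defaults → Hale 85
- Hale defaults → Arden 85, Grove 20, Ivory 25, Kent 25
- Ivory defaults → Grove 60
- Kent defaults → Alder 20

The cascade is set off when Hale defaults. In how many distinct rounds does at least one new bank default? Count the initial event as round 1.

4

Round 1 — Hale defaults (initial).
  Arden: +85 → 85 ≥ 80
  Grove: +20 → 20 < 70
  Ivory: +25 → 25 < 30
  Kent: +25 → 25 < 70
Round 2 — Arden defaults.
  Alder: +75 → 75 < 90
  Kent: +80 → 105 ≥ 70
Round 3 — Kent defaults.
  Alder: +20 → 95 ≥ 90
Round 4 — Alder defaults.
No further defaults.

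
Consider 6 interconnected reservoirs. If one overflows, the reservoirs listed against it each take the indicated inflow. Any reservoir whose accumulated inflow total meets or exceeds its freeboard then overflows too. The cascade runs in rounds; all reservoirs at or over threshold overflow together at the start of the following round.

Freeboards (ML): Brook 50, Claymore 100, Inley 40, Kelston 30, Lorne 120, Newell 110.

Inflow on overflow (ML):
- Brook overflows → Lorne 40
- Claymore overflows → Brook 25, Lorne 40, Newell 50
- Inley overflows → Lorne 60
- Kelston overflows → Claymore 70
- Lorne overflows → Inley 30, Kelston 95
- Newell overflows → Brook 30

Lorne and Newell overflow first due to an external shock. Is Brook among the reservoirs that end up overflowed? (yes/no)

no

Round 1 — Lorne, Newell overflow (initial).
  Brook: +30 → 30 < 50
  Inley: +30 → 30 < 40
  Kelston: +95 → 95 ≥ 30
Round 2 — Kelston overflows.
  Claymore: +70 → 70 < 100
No further overflows.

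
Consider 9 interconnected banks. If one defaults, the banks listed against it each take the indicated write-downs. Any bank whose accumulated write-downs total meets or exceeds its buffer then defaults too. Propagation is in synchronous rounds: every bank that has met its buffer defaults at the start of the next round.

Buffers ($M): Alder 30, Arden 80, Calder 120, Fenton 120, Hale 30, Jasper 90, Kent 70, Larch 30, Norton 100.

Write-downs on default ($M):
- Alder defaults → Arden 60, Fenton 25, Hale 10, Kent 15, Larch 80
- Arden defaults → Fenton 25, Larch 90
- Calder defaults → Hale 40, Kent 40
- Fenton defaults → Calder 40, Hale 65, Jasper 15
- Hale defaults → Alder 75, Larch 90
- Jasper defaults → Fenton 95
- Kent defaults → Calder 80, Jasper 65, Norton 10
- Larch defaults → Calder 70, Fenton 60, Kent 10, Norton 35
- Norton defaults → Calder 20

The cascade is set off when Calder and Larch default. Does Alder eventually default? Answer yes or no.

yes

Round 1 — Calder, Larch default (initial).
  Fenton: +60 → 60 < 120
  Hale: +40 → 40 ≥ 30
  Kent: +40+10 → 50 < 70
  Norton: +35 → 35 < 100
Round 2 — Hale defaults.
  Alder: +75 → 75 ≥ 30
Round 3 — Alder defaults.
  Arden: +60 → 60 < 80
  Fenton: +25 → 85 < 120
  Kent: +15 → 65 < 70
No further defaults.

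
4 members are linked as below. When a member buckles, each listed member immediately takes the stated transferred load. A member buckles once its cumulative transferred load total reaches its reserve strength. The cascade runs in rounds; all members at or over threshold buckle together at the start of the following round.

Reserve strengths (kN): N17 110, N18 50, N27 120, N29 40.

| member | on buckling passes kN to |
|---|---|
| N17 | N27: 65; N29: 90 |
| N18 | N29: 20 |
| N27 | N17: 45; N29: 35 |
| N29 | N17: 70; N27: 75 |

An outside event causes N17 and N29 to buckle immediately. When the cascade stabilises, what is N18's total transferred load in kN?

Round 1 — N17, N29 buckle (initial).
  N27: +65+75 → 140 ≥ 120
Round 2 — N27 buckles.
No further bucklings.

0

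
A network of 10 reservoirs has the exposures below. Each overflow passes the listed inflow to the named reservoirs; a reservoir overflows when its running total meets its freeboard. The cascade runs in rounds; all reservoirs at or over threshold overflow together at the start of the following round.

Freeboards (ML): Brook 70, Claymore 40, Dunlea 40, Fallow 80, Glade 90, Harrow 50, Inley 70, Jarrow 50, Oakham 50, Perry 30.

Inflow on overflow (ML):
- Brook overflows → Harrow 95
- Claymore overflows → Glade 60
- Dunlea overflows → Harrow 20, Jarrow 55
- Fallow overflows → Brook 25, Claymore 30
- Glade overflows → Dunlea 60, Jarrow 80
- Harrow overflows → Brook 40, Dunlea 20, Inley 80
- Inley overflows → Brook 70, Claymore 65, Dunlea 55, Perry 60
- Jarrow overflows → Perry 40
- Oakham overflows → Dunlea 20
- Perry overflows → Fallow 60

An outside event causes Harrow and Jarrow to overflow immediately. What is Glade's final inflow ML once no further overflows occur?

Round 1 — Harrow, Jarrow overflow (initial).
  Brook: +40 → 40 < 70
  Dunlea: +20 → 20 < 40
  Inley: +80 → 80 ≥ 70
  Perry: +40 → 40 ≥ 30
Round 2 — Inley, Perry overflow.
  Brook: +70 → 110 ≥ 70
  Claymore: +65 → 65 ≥ 40
  Dunlea: +55 → 75 ≥ 40
  Fallow: +60 → 60 < 80
Round 3 — Brook, Claymore, Dunlea overflow.
  Glade: +60 → 60 < 90
No further overflows.

60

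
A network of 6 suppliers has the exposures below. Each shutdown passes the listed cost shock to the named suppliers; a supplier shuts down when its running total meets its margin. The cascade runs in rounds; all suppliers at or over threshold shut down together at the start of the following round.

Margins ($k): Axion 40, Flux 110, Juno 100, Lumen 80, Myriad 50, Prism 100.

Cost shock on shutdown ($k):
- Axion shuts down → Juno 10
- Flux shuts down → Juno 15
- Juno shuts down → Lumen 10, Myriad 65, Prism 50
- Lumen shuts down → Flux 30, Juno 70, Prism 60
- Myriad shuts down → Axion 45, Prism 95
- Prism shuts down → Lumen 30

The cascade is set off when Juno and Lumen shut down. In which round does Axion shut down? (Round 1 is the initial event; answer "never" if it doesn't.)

3

Round 1 — Juno, Lumen shut down (initial).
  Flux: +30 → 30 < 110
  Myriad: +65 → 65 ≥ 50
  Prism: +50+60 → 110 ≥ 100
Round 2 — Myriad, Prism shut down.
  Axion: +45 → 45 ≥ 40
Round 3 — Axion shuts down.
No further shutdowns.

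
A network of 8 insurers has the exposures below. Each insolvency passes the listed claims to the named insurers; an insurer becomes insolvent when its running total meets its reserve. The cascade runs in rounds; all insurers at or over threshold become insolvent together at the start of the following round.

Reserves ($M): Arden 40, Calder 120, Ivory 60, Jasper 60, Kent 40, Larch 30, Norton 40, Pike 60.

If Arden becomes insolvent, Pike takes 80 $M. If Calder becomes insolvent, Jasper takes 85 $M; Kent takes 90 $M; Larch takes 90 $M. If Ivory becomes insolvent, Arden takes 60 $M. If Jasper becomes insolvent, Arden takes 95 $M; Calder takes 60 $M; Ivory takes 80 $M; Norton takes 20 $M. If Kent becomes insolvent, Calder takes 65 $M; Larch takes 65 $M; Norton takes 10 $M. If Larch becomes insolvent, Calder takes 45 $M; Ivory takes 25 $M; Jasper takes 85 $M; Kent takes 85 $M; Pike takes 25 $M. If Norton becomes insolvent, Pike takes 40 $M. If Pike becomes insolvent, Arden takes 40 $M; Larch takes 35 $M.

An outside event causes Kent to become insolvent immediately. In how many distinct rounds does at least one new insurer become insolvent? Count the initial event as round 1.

5

Round 1 — Kent becomes insolvent (initial).
  Calder: +65 → 65 < 120
  Larch: +65 → 65 ≥ 30
  Norton: +10 → 10 < 40
Round 2 — Larch becomes insolvent.
  Calder: +45 → 110 < 120
  Ivory: +25 → 25 < 60
  Jasper: +85 → 85 ≥ 60
  Pike: +25 → 25 < 60
Round 3 — Jasper becomes insolvent.
  Arden: +95 → 95 ≥ 40
  Calder: +60 → 170 ≥ 120
  Ivory: +80 → 105 ≥ 60
  Norton: +20 → 30 < 40
Round 4 — Arden, Calder, Ivory become insolvent.
  Pike: +80 → 105 ≥ 60
Round 5 — Pike becomes insolvent.
No further insolvencies.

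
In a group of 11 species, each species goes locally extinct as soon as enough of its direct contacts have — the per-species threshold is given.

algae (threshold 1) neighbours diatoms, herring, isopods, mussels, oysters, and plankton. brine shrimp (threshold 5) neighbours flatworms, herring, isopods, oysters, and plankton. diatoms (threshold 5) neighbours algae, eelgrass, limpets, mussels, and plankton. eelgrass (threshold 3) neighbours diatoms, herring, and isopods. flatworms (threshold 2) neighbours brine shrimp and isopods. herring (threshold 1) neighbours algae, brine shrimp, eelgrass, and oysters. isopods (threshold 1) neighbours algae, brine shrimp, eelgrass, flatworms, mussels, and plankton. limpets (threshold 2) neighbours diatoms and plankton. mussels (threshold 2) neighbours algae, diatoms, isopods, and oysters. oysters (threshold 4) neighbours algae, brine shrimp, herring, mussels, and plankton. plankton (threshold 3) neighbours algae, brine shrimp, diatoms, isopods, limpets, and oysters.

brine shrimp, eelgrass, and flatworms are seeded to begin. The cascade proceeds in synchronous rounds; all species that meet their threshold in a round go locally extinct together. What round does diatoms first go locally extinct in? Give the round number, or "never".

never

Round 1 — brine shrimp, eelgrass, flatworms go locally extinct (initial).
Round 2 — checking thresholds:
  diatoms: 1 of 5 neighbours < 5, below threshold.
  herring: 2 of 4 neighbours ≥ 1, goes locally extinct.
  isopods: 3 of 6 neighbours ≥ 1, goes locally extinct.
  oysters: 1 of 5 neighbours < 4, below threshold.
  plankton: 1 of 6 neighbours < 3, below threshold.
Round 3 — checking thresholds:
  algae: 2 of 6 neighbours ≥ 1, goes locally extinct.
  diatoms: 1 of 5 neighbours < 5, below threshold.
  mussels: 1 of 4 neighbours < 2, below threshold.
  oysters: 2 of 5 neighbours < 4, below threshold.
  plankton: 2 of 6 neighbours < 3, below threshold.
Round 4 — checking thresholds:
  diatoms: 2 of 5 neighbours < 5, below threshold.
  mussels: 2 of 4 neighbours ≥ 2, goes locally extinct.
  oysters: 3 of 5 neighbours < 4, below threshold.
  plankton: 3 of 6 neighbours ≥ 3, goes locally extinct.
Round 5 — checking thresholds:
  diatoms: 4 of 5 neighbours < 5, below threshold.
  limpets: 1 of 2 neighbours < 2, below threshold.
  oysters: 5 of 5 neighbours ≥ 4, goes locally extinct.
Round 6 — no new extinctions; cascade stops.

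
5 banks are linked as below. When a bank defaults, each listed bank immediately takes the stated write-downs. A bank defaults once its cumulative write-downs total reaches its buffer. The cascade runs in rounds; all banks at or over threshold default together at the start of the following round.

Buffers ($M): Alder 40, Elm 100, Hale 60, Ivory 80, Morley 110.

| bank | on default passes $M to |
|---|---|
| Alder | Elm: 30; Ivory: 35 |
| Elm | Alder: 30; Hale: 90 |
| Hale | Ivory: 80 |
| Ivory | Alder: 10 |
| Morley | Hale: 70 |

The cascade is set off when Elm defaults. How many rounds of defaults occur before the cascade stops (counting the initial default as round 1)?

Round 1 — Elm defaults (initial).
  Alder: +30 → 30 < 40
  Hale: +90 → 90 ≥ 60
Round 2 — Hale defaults.
  Ivory: +80 → 80 ≥ 80
Round 3 — Ivory defaults.
  Alder: +10 → 40 ≥ 40
Round 4 — Alder defaults.
No further defaults.

4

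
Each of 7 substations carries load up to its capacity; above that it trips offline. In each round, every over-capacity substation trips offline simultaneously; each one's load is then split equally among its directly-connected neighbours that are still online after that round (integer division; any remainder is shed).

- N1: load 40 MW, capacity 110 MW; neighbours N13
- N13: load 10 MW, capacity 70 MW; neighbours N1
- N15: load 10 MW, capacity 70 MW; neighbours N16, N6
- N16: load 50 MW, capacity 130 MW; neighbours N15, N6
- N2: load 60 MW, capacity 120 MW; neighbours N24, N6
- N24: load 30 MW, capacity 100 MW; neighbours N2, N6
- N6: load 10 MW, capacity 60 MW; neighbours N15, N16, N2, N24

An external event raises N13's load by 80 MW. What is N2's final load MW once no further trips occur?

60

Round 1 — N13 at 90 > 70. N13 trips offline.
  N13 sheds 90 MW to N1: 90 each.
    N1: 40+90 = 130 > 110
Round 2 — N1 trips offline.
  N1 sheds 130 MW: no online neighbours, lost.
No further trips.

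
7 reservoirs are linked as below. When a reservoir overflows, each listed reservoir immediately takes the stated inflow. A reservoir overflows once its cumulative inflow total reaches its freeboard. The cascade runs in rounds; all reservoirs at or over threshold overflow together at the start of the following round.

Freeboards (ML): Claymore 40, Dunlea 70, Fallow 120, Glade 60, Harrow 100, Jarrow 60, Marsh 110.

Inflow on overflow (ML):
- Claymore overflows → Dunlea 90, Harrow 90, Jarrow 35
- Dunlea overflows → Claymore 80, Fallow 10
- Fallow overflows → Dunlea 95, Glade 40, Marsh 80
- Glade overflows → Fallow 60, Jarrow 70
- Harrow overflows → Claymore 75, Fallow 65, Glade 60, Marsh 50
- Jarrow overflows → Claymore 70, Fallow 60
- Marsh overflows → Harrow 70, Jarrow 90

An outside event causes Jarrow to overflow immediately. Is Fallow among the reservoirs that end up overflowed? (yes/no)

Round 1 — Jarrow overflows (initial).
  Claymore: +70 → 70 ≥ 40
  Fallow: +60 → 60 < 120
Round 2 — Claymore overflows.
  Dunlea: +90 → 90 ≥ 70
  Harrow: +90 → 90 < 100
Round 3 — Dunlea overflows.
  Fallow: +10 → 70 < 120
No further overflows.

no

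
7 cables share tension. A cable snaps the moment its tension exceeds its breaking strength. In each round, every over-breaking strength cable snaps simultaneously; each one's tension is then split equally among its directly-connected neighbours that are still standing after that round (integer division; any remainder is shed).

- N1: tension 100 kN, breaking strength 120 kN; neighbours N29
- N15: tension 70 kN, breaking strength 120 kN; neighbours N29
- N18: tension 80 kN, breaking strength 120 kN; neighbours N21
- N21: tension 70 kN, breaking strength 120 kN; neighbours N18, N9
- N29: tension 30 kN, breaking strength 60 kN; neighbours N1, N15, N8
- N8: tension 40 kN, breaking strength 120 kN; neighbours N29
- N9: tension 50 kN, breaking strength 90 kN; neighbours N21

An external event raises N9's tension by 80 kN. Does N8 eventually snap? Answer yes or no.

no

Round 1 — N9 at 130 > 90. N9 snaps.
  N9 sheds 130 kN to N21: 130 each.
    N21: 70+130 = 200 > 120
Round 2 — N21 snaps.
  N21 sheds 200 kN to N18: 200 each.
    N18: 80+200 = 280 > 120
Round 3 — N18 snaps.
  N18 sheds 280 kN: no online neighbours, lost.
No further breaks.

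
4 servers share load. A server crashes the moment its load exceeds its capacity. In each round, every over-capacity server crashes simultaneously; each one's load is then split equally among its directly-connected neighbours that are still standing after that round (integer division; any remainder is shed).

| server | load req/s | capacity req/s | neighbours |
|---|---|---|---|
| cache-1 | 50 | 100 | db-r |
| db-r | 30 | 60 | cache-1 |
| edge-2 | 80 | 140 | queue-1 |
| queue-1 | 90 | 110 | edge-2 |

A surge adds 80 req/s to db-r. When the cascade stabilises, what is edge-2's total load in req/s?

80

Round 1 — db-r at 110 > 60. db-r crashes.
  db-r sheds 110 req/s to cache-1: 110 each.
    cache-1: 50+110 = 160 > 100
Round 2 — cache-1 crashes.
  cache-1 sheds 160 req/s: no online neighbours, lost.
No further crashes.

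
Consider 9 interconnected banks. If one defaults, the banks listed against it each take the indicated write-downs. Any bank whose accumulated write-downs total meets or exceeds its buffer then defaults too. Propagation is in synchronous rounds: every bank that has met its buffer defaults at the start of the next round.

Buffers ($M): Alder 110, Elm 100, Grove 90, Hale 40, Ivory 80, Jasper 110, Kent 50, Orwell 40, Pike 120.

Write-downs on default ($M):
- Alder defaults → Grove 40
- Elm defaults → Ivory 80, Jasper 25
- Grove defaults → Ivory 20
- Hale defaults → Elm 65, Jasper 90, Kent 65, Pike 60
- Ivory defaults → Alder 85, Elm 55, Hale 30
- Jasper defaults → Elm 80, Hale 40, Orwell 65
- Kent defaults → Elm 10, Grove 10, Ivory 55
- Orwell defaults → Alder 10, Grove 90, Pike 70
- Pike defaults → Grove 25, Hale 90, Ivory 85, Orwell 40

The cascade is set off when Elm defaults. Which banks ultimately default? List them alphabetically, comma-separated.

Elm, Ivory

Round 1 — Elm defaults (initial).
  Ivory: +80 → 80 ≥ 80
  Jasper: +25 → 25 < 110
Round 2 — Ivory defaults.
  Alder: +85 → 85 < 110
  Hale: +30 → 30 < 40
No further defaults.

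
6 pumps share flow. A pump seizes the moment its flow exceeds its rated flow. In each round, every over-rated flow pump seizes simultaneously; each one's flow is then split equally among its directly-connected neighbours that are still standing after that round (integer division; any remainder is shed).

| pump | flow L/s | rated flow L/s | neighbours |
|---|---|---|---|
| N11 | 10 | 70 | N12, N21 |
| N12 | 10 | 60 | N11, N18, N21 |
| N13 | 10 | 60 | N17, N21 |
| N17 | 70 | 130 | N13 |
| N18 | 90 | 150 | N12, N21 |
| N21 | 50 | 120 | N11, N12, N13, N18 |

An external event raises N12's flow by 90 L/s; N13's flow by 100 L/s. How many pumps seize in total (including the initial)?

Round 1 — N12 at 100 > 60; N13 at 110 > 60. N12, N13 seize.
  N12 sheds 100 L/s to N11, N18, N21: 33 each (1 lost).
    N11: 10+33 = 43 ≤ 70
    N18: 90+33 = 123 ≤ 150
    N21: 50+33 = 83 ≤ 120
  N13 sheds 110 L/s to N17, N21: 55 each.
    N17: 70+55 = 125 ≤ 130
    N21: 83+55 = 138 > 120
Round 2 — N21 seizes.
  N21 sheds 138 L/s to N11, N18: 69 each.
    N11: 43+69 = 112 > 70
    N18: 123+69 = 192 > 150
Round 3 — N11, N18 seize.
  N11 sheds 112 L/s: no online neighbours, lost.
  N18 sheds 192 L/s: no online neighbours, lost.
No further seizures.

5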